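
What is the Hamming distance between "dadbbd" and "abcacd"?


Comparing "dadbbd" and "abcacd" position by position:
  Position 0: 'd' vs 'a' => differ
  Position 1: 'a' vs 'b' => differ
  Position 2: 'd' vs 'c' => differ
  Position 3: 'b' vs 'a' => differ
  Position 4: 'b' vs 'c' => differ
  Position 5: 'd' vs 'd' => same
Total differences (Hamming distance): 5

5


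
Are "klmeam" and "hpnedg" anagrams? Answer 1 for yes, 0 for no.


Strings: "klmeam", "hpnedg"
Sorted first:  aeklmm
Sorted second: deghnp
Differ at position 0: 'a' vs 'd' => not anagrams

0


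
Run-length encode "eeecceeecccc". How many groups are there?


Input: eeecceeecccc
Scanning for consecutive runs:
  Group 1: 'e' x 3 (positions 0-2)
  Group 2: 'c' x 2 (positions 3-4)
  Group 3: 'e' x 3 (positions 5-7)
  Group 4: 'c' x 4 (positions 8-11)
Total groups: 4

4


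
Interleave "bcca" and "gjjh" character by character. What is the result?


Interleaving "bcca" and "gjjh":
  Position 0: 'b' from first, 'g' from second => "bg"
  Position 1: 'c' from first, 'j' from second => "cj"
  Position 2: 'c' from first, 'j' from second => "cj"
  Position 3: 'a' from first, 'h' from second => "ah"
Result: bgcjcjah

bgcjcjah


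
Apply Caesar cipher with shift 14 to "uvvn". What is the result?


Caesar cipher: shift "uvvn" by 14
  'u' (pos 20) + 14 = pos 8 = 'i'
  'v' (pos 21) + 14 = pos 9 = 'j'
  'v' (pos 21) + 14 = pos 9 = 'j'
  'n' (pos 13) + 14 = pos 1 = 'b'
Result: ijjb

ijjb


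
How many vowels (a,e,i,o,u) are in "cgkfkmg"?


Input: cgkfkmg
Checking each character:
  'c' at position 0: consonant
  'g' at position 1: consonant
  'k' at position 2: consonant
  'f' at position 3: consonant
  'k' at position 4: consonant
  'm' at position 5: consonant
  'g' at position 6: consonant
Total vowels: 0

0


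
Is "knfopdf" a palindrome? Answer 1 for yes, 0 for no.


Input: knfopdf
Reversed: fdpofnk
  Compare pos 0 ('k') with pos 6 ('f'): MISMATCH
  Compare pos 1 ('n') with pos 5 ('d'): MISMATCH
  Compare pos 2 ('f') with pos 4 ('p'): MISMATCH
Result: not a palindrome

0


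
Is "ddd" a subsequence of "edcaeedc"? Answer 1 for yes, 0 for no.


Check if "ddd" is a subsequence of "edcaeedc"
Greedy scan:
  Position 0 ('e'): no match needed
  Position 1 ('d'): matches sub[0] = 'd'
  Position 2 ('c'): no match needed
  Position 3 ('a'): no match needed
  Position 4 ('e'): no match needed
  Position 5 ('e'): no match needed
  Position 6 ('d'): matches sub[1] = 'd'
  Position 7 ('c'): no match needed
Only matched 2/3 characters => not a subsequence

0


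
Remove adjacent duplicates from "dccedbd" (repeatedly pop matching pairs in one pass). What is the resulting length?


Input: dccedbd
Stack-based adjacent duplicate removal:
  Read 'd': push. Stack: d
  Read 'c': push. Stack: dc
  Read 'c': matches stack top 'c' => pop. Stack: d
  Read 'e': push. Stack: de
  Read 'd': push. Stack: ded
  Read 'b': push. Stack: dedb
  Read 'd': push. Stack: dedbd
Final stack: "dedbd" (length 5)

5


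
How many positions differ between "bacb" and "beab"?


Comparing "bacb" and "beab" position by position:
  Position 0: 'b' vs 'b' => same
  Position 1: 'a' vs 'e' => DIFFER
  Position 2: 'c' vs 'a' => DIFFER
  Position 3: 'b' vs 'b' => same
Positions that differ: 2

2


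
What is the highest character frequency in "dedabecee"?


Input: dedabecee
Character counts:
  'a': 1
  'b': 1
  'c': 1
  'd': 2
  'e': 4
Maximum frequency: 4

4


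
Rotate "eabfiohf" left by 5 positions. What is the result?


Input: "eabfiohf", rotate left by 5
First 5 characters: "eabfi"
Remaining characters: "ohf"
Concatenate remaining + first: "ohf" + "eabfi" = "ohfeabfi"

ohfeabfi


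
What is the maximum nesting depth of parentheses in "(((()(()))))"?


Input: "(((()(()))))"
Tracking depth:
  Position 0 '(': depth becomes 1
  Position 1 '(': depth becomes 2
  Position 2 '(': depth becomes 3
  Position 3 '(': depth becomes 4
  Position 4 ')': depth becomes 3
  Position 5 '(': depth becomes 4
  Position 6 '(': depth becomes 5
  Position 7 ')': depth becomes 4
  Position 8 ')': depth becomes 3
  Position 9 ')': depth becomes 2
  Position 10 ')': depth becomes 1
  Position 11 ')': depth becomes 0
Maximum depth reached: 5

5


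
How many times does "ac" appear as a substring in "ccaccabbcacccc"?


Searching for "ac" in "ccaccabbcacccc"
Scanning each position:
  Position 0: "cc" => no
  Position 1: "ca" => no
  Position 2: "ac" => MATCH
  Position 3: "cc" => no
  Position 4: "ca" => no
  Position 5: "ab" => no
  Position 6: "bb" => no
  Position 7: "bc" => no
  Position 8: "ca" => no
  Position 9: "ac" => MATCH
  Position 10: "cc" => no
  Position 11: "cc" => no
  Position 12: "cc" => no
Total occurrences: 2

2


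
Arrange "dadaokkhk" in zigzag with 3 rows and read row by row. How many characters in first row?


Zigzag "dadaokkhk" into 3 rows:
Placing characters:
  'd' => row 0
  'a' => row 1
  'd' => row 2
  'a' => row 1
  'o' => row 0
  'k' => row 1
  'k' => row 2
  'h' => row 1
  'k' => row 0
Rows:
  Row 0: "dok"
  Row 1: "aakh"
  Row 2: "dk"
First row length: 3

3


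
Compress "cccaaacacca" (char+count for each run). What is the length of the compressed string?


Input: cccaaacacca
Runs:
  'c' x 3 => "c3"
  'a' x 3 => "a3"
  'c' x 1 => "c1"
  'a' x 1 => "a1"
  'c' x 2 => "c2"
  'a' x 1 => "a1"
Compressed: "c3a3c1a1c2a1"
Compressed length: 12

12


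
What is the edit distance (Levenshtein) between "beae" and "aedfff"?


Computing edit distance: "beae" -> "aedfff"
DP table:
           a    e    d    f    f    f
      0    1    2    3    4    5    6
  b   1    1    2    3    4    5    6
  e   2    2    1    2    3    4    5
  a   3    2    2    2    3    4    5
  e   4    3    2    3    3    4    5
Edit distance = dp[4][6] = 5

5


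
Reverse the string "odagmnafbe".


Input: odagmnafbe
Reading characters right to left:
  Position 9: 'e'
  Position 8: 'b'
  Position 7: 'f'
  Position 6: 'a'
  Position 5: 'n'
  Position 4: 'm'
  Position 3: 'g'
  Position 2: 'a'
  Position 1: 'd'
  Position 0: 'o'
Reversed: ebfanmgado

ebfanmgado


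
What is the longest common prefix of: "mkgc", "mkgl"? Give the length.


Words: mkgc, mkgl
  Position 0: all 'm' => match
  Position 1: all 'k' => match
  Position 2: all 'g' => match
  Position 3: ('c', 'l') => mismatch, stop
LCP = "mkg" (length 3)

3


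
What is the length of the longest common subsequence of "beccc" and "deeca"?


LCS of "beccc" and "deeca"
DP table:
           d    e    e    c    a
      0    0    0    0    0    0
  b   0    0    0    0    0    0
  e   0    0    1    1    1    1
  c   0    0    1    1    2    2
  c   0    0    1    1    2    2
  c   0    0    1    1    2    2
LCS length = dp[5][5] = 2

2


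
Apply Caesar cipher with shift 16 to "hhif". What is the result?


Caesar cipher: shift "hhif" by 16
  'h' (pos 7) + 16 = pos 23 = 'x'
  'h' (pos 7) + 16 = pos 23 = 'x'
  'i' (pos 8) + 16 = pos 24 = 'y'
  'f' (pos 5) + 16 = pos 21 = 'v'
Result: xxyv

xxyv


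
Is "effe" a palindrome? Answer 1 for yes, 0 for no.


Input: effe
Reversed: effe
  Compare pos 0 ('e') with pos 3 ('e'): match
  Compare pos 1 ('f') with pos 2 ('f'): match
Result: palindrome

1


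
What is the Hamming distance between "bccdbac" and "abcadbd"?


Comparing "bccdbac" and "abcadbd" position by position:
  Position 0: 'b' vs 'a' => differ
  Position 1: 'c' vs 'b' => differ
  Position 2: 'c' vs 'c' => same
  Position 3: 'd' vs 'a' => differ
  Position 4: 'b' vs 'd' => differ
  Position 5: 'a' vs 'b' => differ
  Position 6: 'c' vs 'd' => differ
Total differences (Hamming distance): 6

6


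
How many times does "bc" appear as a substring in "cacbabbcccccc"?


Searching for "bc" in "cacbabbcccccc"
Scanning each position:
  Position 0: "ca" => no
  Position 1: "ac" => no
  Position 2: "cb" => no
  Position 3: "ba" => no
  Position 4: "ab" => no
  Position 5: "bb" => no
  Position 6: "bc" => MATCH
  Position 7: "cc" => no
  Position 8: "cc" => no
  Position 9: "cc" => no
  Position 10: "cc" => no
  Position 11: "cc" => no
Total occurrences: 1

1


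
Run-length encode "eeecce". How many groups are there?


Input: eeecce
Scanning for consecutive runs:
  Group 1: 'e' x 3 (positions 0-2)
  Group 2: 'c' x 2 (positions 3-4)
  Group 3: 'e' x 1 (positions 5-5)
Total groups: 3

3


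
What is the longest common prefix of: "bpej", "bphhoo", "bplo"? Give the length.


Words: bpej, bphhoo, bplo
  Position 0: all 'b' => match
  Position 1: all 'p' => match
  Position 2: ('e', 'h', 'l') => mismatch, stop
LCP = "bp" (length 2)

2


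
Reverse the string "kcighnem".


Input: kcighnem
Reading characters right to left:
  Position 7: 'm'
  Position 6: 'e'
  Position 5: 'n'
  Position 4: 'h'
  Position 3: 'g'
  Position 2: 'i'
  Position 1: 'c'
  Position 0: 'k'
Reversed: menhgick

menhgick


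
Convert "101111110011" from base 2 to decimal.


Input: "101111110011" in base 2
Positional expansion:
  Digit '1' (value 1) x 2^11 = 2048
  Digit '0' (value 0) x 2^10 = 0
  Digit '1' (value 1) x 2^9 = 512
  Digit '1' (value 1) x 2^8 = 256
  Digit '1' (value 1) x 2^7 = 128
  Digit '1' (value 1) x 2^6 = 64
  Digit '1' (value 1) x 2^5 = 32
  Digit '1' (value 1) x 2^4 = 16
  Digit '0' (value 0) x 2^3 = 0
  Digit '0' (value 0) x 2^2 = 0
  Digit '1' (value 1) x 2^1 = 2
  Digit '1' (value 1) x 2^0 = 1
Sum = 3059

3059


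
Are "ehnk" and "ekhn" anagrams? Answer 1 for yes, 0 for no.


Strings: "ehnk", "ekhn"
Sorted first:  ehkn
Sorted second: ehkn
Sorted forms match => anagrams

1


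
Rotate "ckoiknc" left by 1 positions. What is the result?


Input: "ckoiknc", rotate left by 1
First 1 characters: "c"
Remaining characters: "koiknc"
Concatenate remaining + first: "koiknc" + "c" = "koikncc"

koikncc


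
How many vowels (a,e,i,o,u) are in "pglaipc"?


Input: pglaipc
Checking each character:
  'p' at position 0: consonant
  'g' at position 1: consonant
  'l' at position 2: consonant
  'a' at position 3: vowel (running total: 1)
  'i' at position 4: vowel (running total: 2)
  'p' at position 5: consonant
  'c' at position 6: consonant
Total vowels: 2

2


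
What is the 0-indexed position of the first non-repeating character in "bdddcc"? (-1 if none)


Input: bdddcc
Character frequencies:
  'b': 1
  'c': 2
  'd': 3
Scanning left to right for freq == 1:
  Position 0 ('b'): unique! => answer = 0

0


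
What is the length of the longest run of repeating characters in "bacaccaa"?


Input: "bacaccaa"
Scanning for longest run:
  Position 1 ('a'): new char, reset run to 1
  Position 2 ('c'): new char, reset run to 1
  Position 3 ('a'): new char, reset run to 1
  Position 4 ('c'): new char, reset run to 1
  Position 5 ('c'): continues run of 'c', length=2
  Position 6 ('a'): new char, reset run to 1
  Position 7 ('a'): continues run of 'a', length=2
Longest run: 'c' with length 2

2


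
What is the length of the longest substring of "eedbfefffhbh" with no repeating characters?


Input: "eedbfefffhbh"
Sliding window (track last position of each char):
  Position 0 ('e'): window [0,0] length 1 -- new best
  Position 1 ('e'): repeat (last at 0), move window start to 1
  Position 1 ('e'): window [1,1] length 1
  Position 2 ('d'): window [1,2] length 2 -- new best
  Position 3 ('b'): window [1,3] length 3 -- new best
  Position 4 ('f'): window [1,4] length 4 -- new best
  Position 5 ('e'): repeat (last at 1), move window start to 2
  Position 5 ('e'): window [2,5] length 4
  Position 6 ('f'): repeat (last at 4), move window start to 5
  Position 6 ('f'): window [5,6] length 2
  Position 7 ('f'): repeat (last at 6), move window start to 7
  Position 7 ('f'): window [7,7] length 1
  Position 8 ('f'): repeat (last at 7), move window start to 8
  Position 8 ('f'): window [8,8] length 1
  Position 9 ('h'): window [8,9] length 2
  Position 10 ('b'): window [8,10] length 3
  Position 11 ('h'): repeat (last at 9), move window start to 10
  Position 11 ('h'): window [10,11] length 2
Longest substring with no repeats: "edbf" with length 4

4


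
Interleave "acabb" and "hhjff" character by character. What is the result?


Interleaving "acabb" and "hhjff":
  Position 0: 'a' from first, 'h' from second => "ah"
  Position 1: 'c' from first, 'h' from second => "ch"
  Position 2: 'a' from first, 'j' from second => "aj"
  Position 3: 'b' from first, 'f' from second => "bf"
  Position 4: 'b' from first, 'f' from second => "bf"
Result: ahchajbfbf

ahchajbfbf


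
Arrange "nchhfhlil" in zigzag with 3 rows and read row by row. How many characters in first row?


Zigzag "nchhfhlil" into 3 rows:
Placing characters:
  'n' => row 0
  'c' => row 1
  'h' => row 2
  'h' => row 1
  'f' => row 0
  'h' => row 1
  'l' => row 2
  'i' => row 1
  'l' => row 0
Rows:
  Row 0: "nfl"
  Row 1: "chhi"
  Row 2: "hl"
First row length: 3

3


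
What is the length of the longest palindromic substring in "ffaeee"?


Input: "ffaeee"
Checking substrings for palindromes:
  [3:6] "eee" (len 3) => palindrome
  [0:2] "ff" (len 2) => palindrome
  [3:5] "ee" (len 2) => palindrome
  [4:6] "ee" (len 2) => palindrome
Longest palindromic substring: "eee" with length 3

3


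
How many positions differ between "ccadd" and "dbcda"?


Comparing "ccadd" and "dbcda" position by position:
  Position 0: 'c' vs 'd' => DIFFER
  Position 1: 'c' vs 'b' => DIFFER
  Position 2: 'a' vs 'c' => DIFFER
  Position 3: 'd' vs 'd' => same
  Position 4: 'd' vs 'a' => DIFFER
Positions that differ: 4

4


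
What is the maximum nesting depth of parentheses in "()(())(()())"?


Input: "()(())(()())"
Tracking depth:
  Position 0 '(': depth becomes 1
  Position 1 ')': depth becomes 0
  Position 2 '(': depth becomes 1
  Position 3 '(': depth becomes 2
  Position 4 ')': depth becomes 1
  Position 5 ')': depth becomes 0
  Position 6 '(': depth becomes 1
  Position 7 '(': depth becomes 2
  Position 8 ')': depth becomes 1
  Position 9 '(': depth becomes 2
  Position 10 ')': depth becomes 1
  Position 11 ')': depth becomes 0
Maximum depth reached: 2

2


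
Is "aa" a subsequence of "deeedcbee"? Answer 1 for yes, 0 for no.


Check if "aa" is a subsequence of "deeedcbee"
Greedy scan:
  Position 0 ('d'): no match needed
  Position 1 ('e'): no match needed
  Position 2 ('e'): no match needed
  Position 3 ('e'): no match needed
  Position 4 ('d'): no match needed
  Position 5 ('c'): no match needed
  Position 6 ('b'): no match needed
  Position 7 ('e'): no match needed
  Position 8 ('e'): no match needed
Only matched 0/2 characters => not a subsequence

0


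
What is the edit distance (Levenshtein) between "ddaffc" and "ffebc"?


Computing edit distance: "ddaffc" -> "ffebc"
DP table:
           f    f    e    b    c
      0    1    2    3    4    5
  d   1    1    2    3    4    5
  d   2    2    2    3    4    5
  a   3    3    3    3    4    5
  f   4    3    3    4    4    5
  f   5    4    3    4    5    5
  c   6    5    4    4    5    5
Edit distance = dp[6][5] = 5

5


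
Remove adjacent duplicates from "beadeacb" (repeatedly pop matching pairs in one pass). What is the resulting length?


Input: beadeacb
Stack-based adjacent duplicate removal:
  Read 'b': push. Stack: b
  Read 'e': push. Stack: be
  Read 'a': push. Stack: bea
  Read 'd': push. Stack: bead
  Read 'e': push. Stack: beade
  Read 'a': push. Stack: beadea
  Read 'c': push. Stack: beadeac
  Read 'b': push. Stack: beadeacb
Final stack: "beadeacb" (length 8)

8


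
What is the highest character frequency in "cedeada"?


Input: cedeada
Character counts:
  'a': 2
  'c': 1
  'd': 2
  'e': 2
Maximum frequency: 2

2


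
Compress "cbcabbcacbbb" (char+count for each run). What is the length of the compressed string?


Input: cbcabbcacbbb
Runs:
  'c' x 1 => "c1"
  'b' x 1 => "b1"
  'c' x 1 => "c1"
  'a' x 1 => "a1"
  'b' x 2 => "b2"
  'c' x 1 => "c1"
  'a' x 1 => "a1"
  'c' x 1 => "c1"
  'b' x 3 => "b3"
Compressed: "c1b1c1a1b2c1a1c1b3"
Compressed length: 18

18


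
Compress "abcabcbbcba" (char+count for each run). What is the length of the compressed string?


Input: abcabcbbcba
Runs:
  'a' x 1 => "a1"
  'b' x 1 => "b1"
  'c' x 1 => "c1"
  'a' x 1 => "a1"
  'b' x 1 => "b1"
  'c' x 1 => "c1"
  'b' x 2 => "b2"
  'c' x 1 => "c1"
  'b' x 1 => "b1"
  'a' x 1 => "a1"
Compressed: "a1b1c1a1b1c1b2c1b1a1"
Compressed length: 20

20


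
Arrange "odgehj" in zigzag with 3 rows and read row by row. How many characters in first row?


Zigzag "odgehj" into 3 rows:
Placing characters:
  'o' => row 0
  'd' => row 1
  'g' => row 2
  'e' => row 1
  'h' => row 0
  'j' => row 1
Rows:
  Row 0: "oh"
  Row 1: "dej"
  Row 2: "g"
First row length: 2

2


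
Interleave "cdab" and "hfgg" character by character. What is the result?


Interleaving "cdab" and "hfgg":
  Position 0: 'c' from first, 'h' from second => "ch"
  Position 1: 'd' from first, 'f' from second => "df"
  Position 2: 'a' from first, 'g' from second => "ag"
  Position 3: 'b' from first, 'g' from second => "bg"
Result: chdfagbg

chdfagbg


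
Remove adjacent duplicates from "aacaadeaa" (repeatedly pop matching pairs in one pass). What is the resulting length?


Input: aacaadeaa
Stack-based adjacent duplicate removal:
  Read 'a': push. Stack: a
  Read 'a': matches stack top 'a' => pop. Stack: (empty)
  Read 'c': push. Stack: c
  Read 'a': push. Stack: ca
  Read 'a': matches stack top 'a' => pop. Stack: c
  Read 'd': push. Stack: cd
  Read 'e': push. Stack: cde
  Read 'a': push. Stack: cdea
  Read 'a': matches stack top 'a' => pop. Stack: cde
Final stack: "cde" (length 3)

3


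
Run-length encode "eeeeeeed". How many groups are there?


Input: eeeeeeed
Scanning for consecutive runs:
  Group 1: 'e' x 7 (positions 0-6)
  Group 2: 'd' x 1 (positions 7-7)
Total groups: 2

2


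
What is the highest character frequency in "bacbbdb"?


Input: bacbbdb
Character counts:
  'a': 1
  'b': 4
  'c': 1
  'd': 1
Maximum frequency: 4

4


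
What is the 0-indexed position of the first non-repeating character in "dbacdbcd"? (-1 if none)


Input: dbacdbcd
Character frequencies:
  'a': 1
  'b': 2
  'c': 2
  'd': 3
Scanning left to right for freq == 1:
  Position 0 ('d'): freq=3, skip
  Position 1 ('b'): freq=2, skip
  Position 2 ('a'): unique! => answer = 2

2


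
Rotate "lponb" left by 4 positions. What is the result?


Input: "lponb", rotate left by 4
First 4 characters: "lpon"
Remaining characters: "b"
Concatenate remaining + first: "b" + "lpon" = "blpon"

blpon


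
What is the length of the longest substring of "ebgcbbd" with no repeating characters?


Input: "ebgcbbd"
Sliding window (track last position of each char):
  Position 0 ('e'): window [0,0] length 1 -- new best
  Position 1 ('b'): window [0,1] length 2 -- new best
  Position 2 ('g'): window [0,2] length 3 -- new best
  Position 3 ('c'): window [0,3] length 4 -- new best
  Position 4 ('b'): repeat (last at 1), move window start to 2
  Position 4 ('b'): window [2,4] length 3
  Position 5 ('b'): repeat (last at 4), move window start to 5
  Position 5 ('b'): window [5,5] length 1
  Position 6 ('d'): window [5,6] length 2
Longest substring with no repeats: "ebgc" with length 4

4


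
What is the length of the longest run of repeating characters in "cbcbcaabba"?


Input: "cbcbcaabba"
Scanning for longest run:
  Position 1 ('b'): new char, reset run to 1
  Position 2 ('c'): new char, reset run to 1
  Position 3 ('b'): new char, reset run to 1
  Position 4 ('c'): new char, reset run to 1
  Position 5 ('a'): new char, reset run to 1
  Position 6 ('a'): continues run of 'a', length=2
  Position 7 ('b'): new char, reset run to 1
  Position 8 ('b'): continues run of 'b', length=2
  Position 9 ('a'): new char, reset run to 1
Longest run: 'a' with length 2

2


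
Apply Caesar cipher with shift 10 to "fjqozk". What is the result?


Caesar cipher: shift "fjqozk" by 10
  'f' (pos 5) + 10 = pos 15 = 'p'
  'j' (pos 9) + 10 = pos 19 = 't'
  'q' (pos 16) + 10 = pos 0 = 'a'
  'o' (pos 14) + 10 = pos 24 = 'y'
  'z' (pos 25) + 10 = pos 9 = 'j'
  'k' (pos 10) + 10 = pos 20 = 'u'
Result: ptayju

ptayju


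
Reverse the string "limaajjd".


Input: limaajjd
Reading characters right to left:
  Position 7: 'd'
  Position 6: 'j'
  Position 5: 'j'
  Position 4: 'a'
  Position 3: 'a'
  Position 2: 'm'
  Position 1: 'i'
  Position 0: 'l'
Reversed: djjaamil

djjaamil


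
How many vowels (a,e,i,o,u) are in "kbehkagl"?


Input: kbehkagl
Checking each character:
  'k' at position 0: consonant
  'b' at position 1: consonant
  'e' at position 2: vowel (running total: 1)
  'h' at position 3: consonant
  'k' at position 4: consonant
  'a' at position 5: vowel (running total: 2)
  'g' at position 6: consonant
  'l' at position 7: consonant
Total vowels: 2

2


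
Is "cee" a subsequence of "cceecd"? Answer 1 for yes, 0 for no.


Check if "cee" is a subsequence of "cceecd"
Greedy scan:
  Position 0 ('c'): matches sub[0] = 'c'
  Position 1 ('c'): no match needed
  Position 2 ('e'): matches sub[1] = 'e'
  Position 3 ('e'): matches sub[2] = 'e'
  Position 4 ('c'): no match needed
  Position 5 ('d'): no match needed
All 3 characters matched => is a subsequence

1


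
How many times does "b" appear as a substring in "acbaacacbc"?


Searching for "b" in "acbaacacbc"
Scanning each position:
  Position 0: "a" => no
  Position 1: "c" => no
  Position 2: "b" => MATCH
  Position 3: "a" => no
  Position 4: "a" => no
  Position 5: "c" => no
  Position 6: "a" => no
  Position 7: "c" => no
  Position 8: "b" => MATCH
  Position 9: "c" => no
Total occurrences: 2

2


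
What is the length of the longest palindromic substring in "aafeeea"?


Input: "aafeeea"
Checking substrings for palindromes:
  [3:6] "eee" (len 3) => palindrome
  [0:2] "aa" (len 2) => palindrome
  [3:5] "ee" (len 2) => palindrome
  [4:6] "ee" (len 2) => palindrome
Longest palindromic substring: "eee" with length 3

3


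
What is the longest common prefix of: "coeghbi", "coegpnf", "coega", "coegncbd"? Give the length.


Words: coeghbi, coegpnf, coega, coegncbd
  Position 0: all 'c' => match
  Position 1: all 'o' => match
  Position 2: all 'e' => match
  Position 3: all 'g' => match
  Position 4: ('h', 'p', 'a', 'n') => mismatch, stop
LCP = "coeg" (length 4)

4


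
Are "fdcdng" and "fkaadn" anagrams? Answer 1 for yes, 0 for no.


Strings: "fdcdng", "fkaadn"
Sorted first:  cddfgn
Sorted second: aadfkn
Differ at position 0: 'c' vs 'a' => not anagrams

0


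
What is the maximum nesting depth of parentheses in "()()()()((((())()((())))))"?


Input: "()()()()((((())()((())))))"
Tracking depth:
  Position 0 '(': depth becomes 1
  Position 1 ')': depth becomes 0
  Position 2 '(': depth becomes 1
  Position 3 ')': depth becomes 0
  Position 4 '(': depth becomes 1
  Position 5 ')': depth becomes 0
  Position 6 '(': depth becomes 1
  Position 7 ')': depth becomes 0
  Position 8 '(': depth becomes 1
  Position 9 '(': depth becomes 2
  Position 10 '(': depth becomes 3
  Position 11 '(': depth becomes 4
  Position 12 '(': depth becomes 5
  Position 13 ')': depth becomes 4
  Position 14 ')': depth becomes 3
  Position 15 '(': depth becomes 4
  Position 16 ')': depth becomes 3
  Position 17 '(': depth becomes 4
  Position 18 '(': depth becomes 5
  Position 19 '(': depth becomes 6
  Position 20 ')': depth becomes 5
  Position 21 ')': depth becomes 4
  Position 22 ')': depth becomes 3
  Position 23 ')': depth becomes 2
  Position 24 ')': depth becomes 1
  Position 25 ')': depth becomes 0
Maximum depth reached: 6

6


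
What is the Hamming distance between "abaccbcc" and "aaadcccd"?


Comparing "abaccbcc" and "aaadcccd" position by position:
  Position 0: 'a' vs 'a' => same
  Position 1: 'b' vs 'a' => differ
  Position 2: 'a' vs 'a' => same
  Position 3: 'c' vs 'd' => differ
  Position 4: 'c' vs 'c' => same
  Position 5: 'b' vs 'c' => differ
  Position 6: 'c' vs 'c' => same
  Position 7: 'c' vs 'd' => differ
Total differences (Hamming distance): 4

4


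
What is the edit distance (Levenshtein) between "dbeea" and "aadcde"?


Computing edit distance: "dbeea" -> "aadcde"
DP table:
           a    a    d    c    d    e
      0    1    2    3    4    5    6
  d   1    1    2    2    3    4    5
  b   2    2    2    3    3    4    5
  e   3    3    3    3    4    4    4
  e   4    4    4    4    4    5    4
  a   5    4    4    5    5    5    5
Edit distance = dp[5][6] = 5

5


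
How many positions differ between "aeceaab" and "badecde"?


Comparing "aeceaab" and "badecde" position by position:
  Position 0: 'a' vs 'b' => DIFFER
  Position 1: 'e' vs 'a' => DIFFER
  Position 2: 'c' vs 'd' => DIFFER
  Position 3: 'e' vs 'e' => same
  Position 4: 'a' vs 'c' => DIFFER
  Position 5: 'a' vs 'd' => DIFFER
  Position 6: 'b' vs 'e' => DIFFER
Positions that differ: 6

6


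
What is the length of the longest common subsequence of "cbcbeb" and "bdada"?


LCS of "cbcbeb" and "bdada"
DP table:
           b    d    a    d    a
      0    0    0    0    0    0
  c   0    0    0    0    0    0
  b   0    1    1    1    1    1
  c   0    1    1    1    1    1
  b   0    1    1    1    1    1
  e   0    1    1    1    1    1
  b   0    1    1    1    1    1
LCS length = dp[6][5] = 1

1


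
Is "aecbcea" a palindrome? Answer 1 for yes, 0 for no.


Input: aecbcea
Reversed: aecbcea
  Compare pos 0 ('a') with pos 6 ('a'): match
  Compare pos 1 ('e') with pos 5 ('e'): match
  Compare pos 2 ('c') with pos 4 ('c'): match
Result: palindrome

1


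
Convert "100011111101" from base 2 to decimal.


Input: "100011111101" in base 2
Positional expansion:
  Digit '1' (value 1) x 2^11 = 2048
  Digit '0' (value 0) x 2^10 = 0
  Digit '0' (value 0) x 2^9 = 0
  Digit '0' (value 0) x 2^8 = 0
  Digit '1' (value 1) x 2^7 = 128
  Digit '1' (value 1) x 2^6 = 64
  Digit '1' (value 1) x 2^5 = 32
  Digit '1' (value 1) x 2^4 = 16
  Digit '1' (value 1) x 2^3 = 8
  Digit '1' (value 1) x 2^2 = 4
  Digit '0' (value 0) x 2^1 = 0
  Digit '1' (value 1) x 2^0 = 1
Sum = 2301

2301


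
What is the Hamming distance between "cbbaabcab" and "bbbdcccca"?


Comparing "cbbaabcab" and "bbbdcccca" position by position:
  Position 0: 'c' vs 'b' => differ
  Position 1: 'b' vs 'b' => same
  Position 2: 'b' vs 'b' => same
  Position 3: 'a' vs 'd' => differ
  Position 4: 'a' vs 'c' => differ
  Position 5: 'b' vs 'c' => differ
  Position 6: 'c' vs 'c' => same
  Position 7: 'a' vs 'c' => differ
  Position 8: 'b' vs 'a' => differ
Total differences (Hamming distance): 6

6


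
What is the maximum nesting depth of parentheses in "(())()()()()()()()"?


Input: "(())()()()()()()()"
Tracking depth:
  Position 0 '(': depth becomes 1
  Position 1 '(': depth becomes 2
  Position 2 ')': depth becomes 1
  Position 3 ')': depth becomes 0
  Position 4 '(': depth becomes 1
  Position 5 ')': depth becomes 0
  Position 6 '(': depth becomes 1
  Position 7 ')': depth becomes 0
  Position 8 '(': depth becomes 1
  Position 9 ')': depth becomes 0
  Position 10 '(': depth becomes 1
  Position 11 ')': depth becomes 0
  Position 12 '(': depth becomes 1
  Position 13 ')': depth becomes 0
  Position 14 '(': depth becomes 1
  Position 15 ')': depth becomes 0
  Position 16 '(': depth becomes 1
  Position 17 ')': depth becomes 0
Maximum depth reached: 2

2


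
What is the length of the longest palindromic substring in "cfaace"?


Input: "cfaace"
Checking substrings for palindromes:
  [2:4] "aa" (len 2) => palindrome
Longest palindromic substring: "aa" with length 2

2


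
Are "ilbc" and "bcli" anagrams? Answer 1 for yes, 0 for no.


Strings: "ilbc", "bcli"
Sorted first:  bcil
Sorted second: bcil
Sorted forms match => anagrams

1


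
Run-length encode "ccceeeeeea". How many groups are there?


Input: ccceeeeeea
Scanning for consecutive runs:
  Group 1: 'c' x 3 (positions 0-2)
  Group 2: 'e' x 6 (positions 3-8)
  Group 3: 'a' x 1 (positions 9-9)
Total groups: 3

3


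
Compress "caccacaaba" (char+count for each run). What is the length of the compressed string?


Input: caccacaaba
Runs:
  'c' x 1 => "c1"
  'a' x 1 => "a1"
  'c' x 2 => "c2"
  'a' x 1 => "a1"
  'c' x 1 => "c1"
  'a' x 2 => "a2"
  'b' x 1 => "b1"
  'a' x 1 => "a1"
Compressed: "c1a1c2a1c1a2b1a1"
Compressed length: 16

16


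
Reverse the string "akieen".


Input: akieen
Reading characters right to left:
  Position 5: 'n'
  Position 4: 'e'
  Position 3: 'e'
  Position 2: 'i'
  Position 1: 'k'
  Position 0: 'a'
Reversed: neeika

neeika


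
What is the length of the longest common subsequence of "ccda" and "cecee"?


LCS of "ccda" and "cecee"
DP table:
           c    e    c    e    e
      0    0    0    0    0    0
  c   0    1    1    1    1    1
  c   0    1    1    2    2    2
  d   0    1    1    2    2    2
  a   0    1    1    2    2    2
LCS length = dp[4][5] = 2

2


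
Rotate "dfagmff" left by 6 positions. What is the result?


Input: "dfagmff", rotate left by 6
First 6 characters: "dfagmf"
Remaining characters: "f"
Concatenate remaining + first: "f" + "dfagmf" = "fdfagmf"

fdfagmf


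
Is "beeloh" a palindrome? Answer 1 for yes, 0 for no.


Input: beeloh
Reversed: holeeb
  Compare pos 0 ('b') with pos 5 ('h'): MISMATCH
  Compare pos 1 ('e') with pos 4 ('o'): MISMATCH
  Compare pos 2 ('e') with pos 3 ('l'): MISMATCH
Result: not a palindrome

0


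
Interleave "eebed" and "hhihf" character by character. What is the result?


Interleaving "eebed" and "hhihf":
  Position 0: 'e' from first, 'h' from second => "eh"
  Position 1: 'e' from first, 'h' from second => "eh"
  Position 2: 'b' from first, 'i' from second => "bi"
  Position 3: 'e' from first, 'h' from second => "eh"
  Position 4: 'd' from first, 'f' from second => "df"
Result: ehehbiehdf

ehehbiehdf


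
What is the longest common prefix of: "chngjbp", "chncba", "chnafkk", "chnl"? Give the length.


Words: chngjbp, chncba, chnafkk, chnl
  Position 0: all 'c' => match
  Position 1: all 'h' => match
  Position 2: all 'n' => match
  Position 3: ('g', 'c', 'a', 'l') => mismatch, stop
LCP = "chn" (length 3)

3


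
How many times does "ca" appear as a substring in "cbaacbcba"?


Searching for "ca" in "cbaacbcba"
Scanning each position:
  Position 0: "cb" => no
  Position 1: "ba" => no
  Position 2: "aa" => no
  Position 3: "ac" => no
  Position 4: "cb" => no
  Position 5: "bc" => no
  Position 6: "cb" => no
  Position 7: "ba" => no
Total occurrences: 0

0


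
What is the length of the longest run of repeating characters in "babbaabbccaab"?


Input: "babbaabbccaab"
Scanning for longest run:
  Position 1 ('a'): new char, reset run to 1
  Position 2 ('b'): new char, reset run to 1
  Position 3 ('b'): continues run of 'b', length=2
  Position 4 ('a'): new char, reset run to 1
  Position 5 ('a'): continues run of 'a', length=2
  Position 6 ('b'): new char, reset run to 1
  Position 7 ('b'): continues run of 'b', length=2
  Position 8 ('c'): new char, reset run to 1
  Position 9 ('c'): continues run of 'c', length=2
  Position 10 ('a'): new char, reset run to 1
  Position 11 ('a'): continues run of 'a', length=2
  Position 12 ('b'): new char, reset run to 1
Longest run: 'b' with length 2

2


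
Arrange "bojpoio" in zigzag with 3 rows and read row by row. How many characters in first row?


Zigzag "bojpoio" into 3 rows:
Placing characters:
  'b' => row 0
  'o' => row 1
  'j' => row 2
  'p' => row 1
  'o' => row 0
  'i' => row 1
  'o' => row 2
Rows:
  Row 0: "bo"
  Row 1: "opi"
  Row 2: "jo"
First row length: 2

2


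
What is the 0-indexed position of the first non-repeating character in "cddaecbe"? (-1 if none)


Input: cddaecbe
Character frequencies:
  'a': 1
  'b': 1
  'c': 2
  'd': 2
  'e': 2
Scanning left to right for freq == 1:
  Position 0 ('c'): freq=2, skip
  Position 1 ('d'): freq=2, skip
  Position 2 ('d'): freq=2, skip
  Position 3 ('a'): unique! => answer = 3

3


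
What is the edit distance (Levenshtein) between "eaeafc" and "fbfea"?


Computing edit distance: "eaeafc" -> "fbfea"
DP table:
           f    b    f    e    a
      0    1    2    3    4    5
  e   1    1    2    3    3    4
  a   2    2    2    3    4    3
  e   3    3    3    3    3    4
  a   4    4    4    4    4    3
  f   5    4    5    4    5    4
  c   6    5    5    5    5    5
Edit distance = dp[6][5] = 5

5


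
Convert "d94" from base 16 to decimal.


Input: "d94" in base 16
Positional expansion:
  Digit 'd' (value 13) x 16^2 = 3328
  Digit '9' (value 9) x 16^1 = 144
  Digit '4' (value 4) x 16^0 = 4
Sum = 3476

3476


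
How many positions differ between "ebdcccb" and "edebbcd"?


Comparing "ebdcccb" and "edebbcd" position by position:
  Position 0: 'e' vs 'e' => same
  Position 1: 'b' vs 'd' => DIFFER
  Position 2: 'd' vs 'e' => DIFFER
  Position 3: 'c' vs 'b' => DIFFER
  Position 4: 'c' vs 'b' => DIFFER
  Position 5: 'c' vs 'c' => same
  Position 6: 'b' vs 'd' => DIFFER
Positions that differ: 5

5


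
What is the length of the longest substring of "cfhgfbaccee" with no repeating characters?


Input: "cfhgfbaccee"
Sliding window (track last position of each char):
  Position 0 ('c'): window [0,0] length 1 -- new best
  Position 1 ('f'): window [0,1] length 2 -- new best
  Position 2 ('h'): window [0,2] length 3 -- new best
  Position 3 ('g'): window [0,3] length 4 -- new best
  Position 4 ('f'): repeat (last at 1), move window start to 2
  Position 4 ('f'): window [2,4] length 3
  Position 5 ('b'): window [2,5] length 4
  Position 6 ('a'): window [2,6] length 5 -- new best
  Position 7 ('c'): window [2,7] length 6 -- new best
  Position 8 ('c'): repeat (last at 7), move window start to 8
  Position 8 ('c'): window [8,8] length 1
  Position 9 ('e'): window [8,9] length 2
  Position 10 ('e'): repeat (last at 9), move window start to 10
  Position 10 ('e'): window [10,10] length 1
Longest substring with no repeats: "hgfbac" with length 6

6


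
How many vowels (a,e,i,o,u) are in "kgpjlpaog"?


Input: kgpjlpaog
Checking each character:
  'k' at position 0: consonant
  'g' at position 1: consonant
  'p' at position 2: consonant
  'j' at position 3: consonant
  'l' at position 4: consonant
  'p' at position 5: consonant
  'a' at position 6: vowel (running total: 1)
  'o' at position 7: vowel (running total: 2)
  'g' at position 8: consonant
Total vowels: 2

2


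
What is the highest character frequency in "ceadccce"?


Input: ceadccce
Character counts:
  'a': 1
  'c': 4
  'd': 1
  'e': 2
Maximum frequency: 4

4


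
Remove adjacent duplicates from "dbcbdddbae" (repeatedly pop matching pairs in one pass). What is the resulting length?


Input: dbcbdddbae
Stack-based adjacent duplicate removal:
  Read 'd': push. Stack: d
  Read 'b': push. Stack: db
  Read 'c': push. Stack: dbc
  Read 'b': push. Stack: dbcb
  Read 'd': push. Stack: dbcbd
  Read 'd': matches stack top 'd' => pop. Stack: dbcb
  Read 'd': push. Stack: dbcbd
  Read 'b': push. Stack: dbcbdb
  Read 'a': push. Stack: dbcbdba
  Read 'e': push. Stack: dbcbdbae
Final stack: "dbcbdbae" (length 8)

8


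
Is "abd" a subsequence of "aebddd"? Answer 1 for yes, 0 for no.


Check if "abd" is a subsequence of "aebddd"
Greedy scan:
  Position 0 ('a'): matches sub[0] = 'a'
  Position 1 ('e'): no match needed
  Position 2 ('b'): matches sub[1] = 'b'
  Position 3 ('d'): matches sub[2] = 'd'
  Position 4 ('d'): no match needed
  Position 5 ('d'): no match needed
All 3 characters matched => is a subsequence

1


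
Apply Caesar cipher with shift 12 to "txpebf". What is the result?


Caesar cipher: shift "txpebf" by 12
  't' (pos 19) + 12 = pos 5 = 'f'
  'x' (pos 23) + 12 = pos 9 = 'j'
  'p' (pos 15) + 12 = pos 1 = 'b'
  'e' (pos 4) + 12 = pos 16 = 'q'
  'b' (pos 1) + 12 = pos 13 = 'n'
  'f' (pos 5) + 12 = pos 17 = 'r'
Result: fjbqnr

fjbqnr


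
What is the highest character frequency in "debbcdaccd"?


Input: debbcdaccd
Character counts:
  'a': 1
  'b': 2
  'c': 3
  'd': 3
  'e': 1
Maximum frequency: 3

3


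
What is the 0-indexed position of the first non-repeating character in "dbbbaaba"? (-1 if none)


Input: dbbbaaba
Character frequencies:
  'a': 3
  'b': 4
  'd': 1
Scanning left to right for freq == 1:
  Position 0 ('d'): unique! => answer = 0

0


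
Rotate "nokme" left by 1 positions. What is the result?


Input: "nokme", rotate left by 1
First 1 characters: "n"
Remaining characters: "okme"
Concatenate remaining + first: "okme" + "n" = "okmen"

okmen


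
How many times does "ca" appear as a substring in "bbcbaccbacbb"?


Searching for "ca" in "bbcbaccbacbb"
Scanning each position:
  Position 0: "bb" => no
  Position 1: "bc" => no
  Position 2: "cb" => no
  Position 3: "ba" => no
  Position 4: "ac" => no
  Position 5: "cc" => no
  Position 6: "cb" => no
  Position 7: "ba" => no
  Position 8: "ac" => no
  Position 9: "cb" => no
  Position 10: "bb" => no
Total occurrences: 0

0


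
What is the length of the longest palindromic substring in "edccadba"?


Input: "edccadba"
Checking substrings for palindromes:
  [2:4] "cc" (len 2) => palindrome
Longest palindromic substring: "cc" with length 2

2


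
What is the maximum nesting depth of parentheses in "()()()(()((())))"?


Input: "()()()(()((())))"
Tracking depth:
  Position 0 '(': depth becomes 1
  Position 1 ')': depth becomes 0
  Position 2 '(': depth becomes 1
  Position 3 ')': depth becomes 0
  Position 4 '(': depth becomes 1
  Position 5 ')': depth becomes 0
  Position 6 '(': depth becomes 1
  Position 7 '(': depth becomes 2
  Position 8 ')': depth becomes 1
  Position 9 '(': depth becomes 2
  Position 10 '(': depth becomes 3
  Position 11 '(': depth becomes 4
  Position 12 ')': depth becomes 3
  Position 13 ')': depth becomes 2
  Position 14 ')': depth becomes 1
  Position 15 ')': depth becomes 0
Maximum depth reached: 4

4


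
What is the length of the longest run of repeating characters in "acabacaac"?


Input: "acabacaac"
Scanning for longest run:
  Position 1 ('c'): new char, reset run to 1
  Position 2 ('a'): new char, reset run to 1
  Position 3 ('b'): new char, reset run to 1
  Position 4 ('a'): new char, reset run to 1
  Position 5 ('c'): new char, reset run to 1
  Position 6 ('a'): new char, reset run to 1
  Position 7 ('a'): continues run of 'a', length=2
  Position 8 ('c'): new char, reset run to 1
Longest run: 'a' with length 2

2


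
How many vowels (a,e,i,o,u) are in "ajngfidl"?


Input: ajngfidl
Checking each character:
  'a' at position 0: vowel (running total: 1)
  'j' at position 1: consonant
  'n' at position 2: consonant
  'g' at position 3: consonant
  'f' at position 4: consonant
  'i' at position 5: vowel (running total: 2)
  'd' at position 6: consonant
  'l' at position 7: consonant
Total vowels: 2

2


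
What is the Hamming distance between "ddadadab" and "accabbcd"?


Comparing "ddadadab" and "accabbcd" position by position:
  Position 0: 'd' vs 'a' => differ
  Position 1: 'd' vs 'c' => differ
  Position 2: 'a' vs 'c' => differ
  Position 3: 'd' vs 'a' => differ
  Position 4: 'a' vs 'b' => differ
  Position 5: 'd' vs 'b' => differ
  Position 6: 'a' vs 'c' => differ
  Position 7: 'b' vs 'd' => differ
Total differences (Hamming distance): 8

8


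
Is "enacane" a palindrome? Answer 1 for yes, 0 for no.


Input: enacane
Reversed: enacane
  Compare pos 0 ('e') with pos 6 ('e'): match
  Compare pos 1 ('n') with pos 5 ('n'): match
  Compare pos 2 ('a') with pos 4 ('a'): match
Result: palindrome

1


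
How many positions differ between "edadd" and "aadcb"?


Comparing "edadd" and "aadcb" position by position:
  Position 0: 'e' vs 'a' => DIFFER
  Position 1: 'd' vs 'a' => DIFFER
  Position 2: 'a' vs 'd' => DIFFER
  Position 3: 'd' vs 'c' => DIFFER
  Position 4: 'd' vs 'b' => DIFFER
Positions that differ: 5

5


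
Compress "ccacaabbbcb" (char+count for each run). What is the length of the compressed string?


Input: ccacaabbbcb
Runs:
  'c' x 2 => "c2"
  'a' x 1 => "a1"
  'c' x 1 => "c1"
  'a' x 2 => "a2"
  'b' x 3 => "b3"
  'c' x 1 => "c1"
  'b' x 1 => "b1"
Compressed: "c2a1c1a2b3c1b1"
Compressed length: 14

14
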